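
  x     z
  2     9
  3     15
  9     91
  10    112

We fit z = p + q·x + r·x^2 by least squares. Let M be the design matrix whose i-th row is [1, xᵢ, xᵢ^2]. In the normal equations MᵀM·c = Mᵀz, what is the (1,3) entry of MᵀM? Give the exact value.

Row 1 ↔ basis 1, column 3 ↔ basis x^2, so (MᵀM)_{1,3} = Σᵢ x^2 = (1)·(4) + (1)·(9) + (1)·(81) + (1)·(100) = 194.

194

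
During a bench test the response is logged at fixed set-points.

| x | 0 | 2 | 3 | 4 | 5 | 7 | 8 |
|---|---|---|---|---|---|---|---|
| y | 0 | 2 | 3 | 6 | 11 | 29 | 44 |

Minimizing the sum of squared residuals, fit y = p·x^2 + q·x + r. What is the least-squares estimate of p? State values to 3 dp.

Normal-equation sums: Σx^2·x^2 = 7475, Σx^2·x = 1079, Σx^2 = 167, Σx·x = 167, Σx = 29, Σ1 = 7.
For Mᵀy: Σx^2·y = 4643, Σx·y = 647, Σy = 95.
Row-reducing yields p = 7727/7987, q = -20644/7987, r = 1368/1141.

p = 0.967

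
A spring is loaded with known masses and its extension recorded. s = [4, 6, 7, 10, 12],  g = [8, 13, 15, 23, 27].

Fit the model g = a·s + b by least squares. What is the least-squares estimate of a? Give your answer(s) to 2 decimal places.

Sums needed: Σs·s = 345, Σs = 39, Σ1 = 5.
And Σs·g = 769, Σg = 86.
det = 345·5 − 39² = 204.
a = (769·5 − 39·86)/204 = 491/204; b = (345·86 − 39·769)/204 = -107/68.

a = 2.41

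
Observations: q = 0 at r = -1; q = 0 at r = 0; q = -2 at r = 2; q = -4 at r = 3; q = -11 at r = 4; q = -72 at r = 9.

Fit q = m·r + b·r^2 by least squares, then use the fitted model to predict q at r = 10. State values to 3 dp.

Sums needed: Σr·r = 111, Σr·r^2 = 827, Σr^2·r^2 = 6915.
Right-hand side: Σr·q = -708, Σr^2·q = -6052.
Eliminating b: 6915·(row 1) − 827·(row 2) gives 83636·m = 6915·(-708) − 827·(-6052) = 109184, so m = 27296/20909.
Then b = ((-6052) − 827·(27296/20909))/6915 = -21564/20909.
At r = 10: q̂ = (27296/20909)·(10) + (-21564/20909)·(100) = -1883440/20909.

q̂ = -90.078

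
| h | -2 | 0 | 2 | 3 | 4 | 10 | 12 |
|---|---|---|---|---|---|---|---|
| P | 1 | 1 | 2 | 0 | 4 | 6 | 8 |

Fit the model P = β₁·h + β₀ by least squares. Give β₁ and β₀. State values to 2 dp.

β₁ = 0.53, β₀ = 0.95

Normal-equation sums: Σh·h = 277, Σh = 29, Σ1 = 7.
For MᵀP: Σh·P = 174, ΣP = 22.
Normal equations: [[277, 29]; [29, 7]]·[β₁, β₀]ᵀ = [174, 22]ᵀ.
Determinant 277·7 − 29² = 1098.
β₁ = (174·7 − 29·22)/1098 = 290/549; β₀ = (277·22 − 29·174)/1098 = 524/549.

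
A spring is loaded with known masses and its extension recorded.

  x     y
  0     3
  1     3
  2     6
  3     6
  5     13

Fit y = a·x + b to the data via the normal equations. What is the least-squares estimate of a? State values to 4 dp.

a = 2.0135

Normal-equation sums: Σx·x = 39, Σx = 11, Σ1 = 5.
And Σx·y = 98, Σy = 31.
Δ = 39·5 − 11² = 74.
a = (98·5 − 11·31)/74 = 149/74; b = (39·31 − 11·98)/74 = 131/74.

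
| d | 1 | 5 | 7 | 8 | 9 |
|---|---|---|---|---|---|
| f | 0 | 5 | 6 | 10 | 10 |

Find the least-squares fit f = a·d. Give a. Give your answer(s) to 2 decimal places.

Normal-equation sums: Σd·d = 220.
For Aᵀf: Σd·f = 237.
So AᵀA·[a]ᵀ = Aᵀf: [[220]]·[a]ᵀ = [237]ᵀ.
a = 237/220 = 1.07727.

a = 1.08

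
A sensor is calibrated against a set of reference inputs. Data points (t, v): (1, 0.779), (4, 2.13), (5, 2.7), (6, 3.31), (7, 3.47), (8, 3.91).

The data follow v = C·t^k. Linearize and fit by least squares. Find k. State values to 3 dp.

Linearized form: ln v = k·ln t + ln C. From the 6 transformed points,
Σln t = 8.8128, Σ(ln t)² = 15.8331, Σln v = 5.3043, Σln t·ln v = 10.0478.
Equations: 15.8331·k + 8.8128·ln C = 10.0478;  8.8128·k + 6·ln C = 5.3043.
Solving (det = 17.3327): k = 0.78126, ln C = -0.26348.

k = 0.781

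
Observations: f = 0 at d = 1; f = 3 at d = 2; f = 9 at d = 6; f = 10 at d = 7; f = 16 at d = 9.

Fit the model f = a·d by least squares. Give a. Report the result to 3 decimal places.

a = 1.602

Normal-equation sums: Σd·d = 171.
For Mᵀf: Σd·f = 274.
a = 274/171 = 1.60234.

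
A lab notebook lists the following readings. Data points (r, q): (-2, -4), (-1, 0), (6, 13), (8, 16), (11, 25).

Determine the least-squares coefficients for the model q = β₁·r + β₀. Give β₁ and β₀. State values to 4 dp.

β₁ = 2.0820, β₀ = 0.8390

Normal-equation sums: Σr·r = 226, Σr = 22, Σ1 = 5.
And Σr·q = 489, Σq = 50.
det = 226·5 − 22² = 646.
β₁ = (489·5 − 22·50)/646 = 1345/646; β₀ = (226·50 − 22·489)/646 = 271/323.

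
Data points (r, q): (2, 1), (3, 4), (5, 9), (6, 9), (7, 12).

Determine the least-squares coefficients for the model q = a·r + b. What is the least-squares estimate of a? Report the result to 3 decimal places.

With design matrix M, MᵀM = [[123, 23]; [23, 5]] and Mᵀq = [197, 35]ᵀ.
Determinant 123·5 − 23² = 86.
a = (197·5 − 23·35)/86 = 90/43; b = (123·35 − 23·197)/86 = -113/43.

a = 2.093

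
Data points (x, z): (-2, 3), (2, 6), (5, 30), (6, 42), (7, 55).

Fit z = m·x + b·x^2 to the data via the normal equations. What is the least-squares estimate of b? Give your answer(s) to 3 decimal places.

b = 1.018

Forming AᵀA = [[118, 684]; [684, 4354]] and Aᵀz = [793, 4993]ᵀ gives AᵀA·[m, b]ᵀ = Aᵀz.
Eliminating b: 4354·(row 1) − 684·(row 2) gives 45916·m = 4354·793 − 684·4993 = 37510, so m = 18755/22958.
Then b = (4993 − 684·(18755/22958))/4354 = 23381/22958.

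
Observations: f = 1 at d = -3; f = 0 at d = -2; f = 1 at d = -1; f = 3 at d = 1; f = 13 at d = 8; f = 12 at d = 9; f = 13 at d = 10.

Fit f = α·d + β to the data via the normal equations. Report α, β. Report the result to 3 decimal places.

α = 1.079, β = 2.753

Sums needed: Σd·d = 260, Σd = 22, Σ1 = 7.
For Aᵀf: Σd·f = 341, Σf = 43.
AᵀA·[α, β]ᵀ = Aᵀf becomes [[260, 22]; [22, 7]]·[α, β]ᵀ = [341, 43]ᵀ.
Determinant 260·7 − 22² = 1336.
α = (341·7 − 22·43)/1336 = 1441/1336; β = (260·43 − 22·341)/1336 = 1839/668.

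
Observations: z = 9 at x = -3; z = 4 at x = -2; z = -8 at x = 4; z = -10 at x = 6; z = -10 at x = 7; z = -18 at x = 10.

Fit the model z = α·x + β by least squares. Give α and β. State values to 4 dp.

α = -1.9200, β = 1.5400

With design matrix A, AᵀA = [[214, 22]; [22, 6]] and Aᵀz = [-377, -33]ᵀ.
Eliminating β: 6·(row 1) − 22·(row 2) gives 800·α = 6·(-377) − 22·(-33) = -1536, so α = -48/25.
Then β = ((-33) − 22·(-48/25))/6 = 77/50.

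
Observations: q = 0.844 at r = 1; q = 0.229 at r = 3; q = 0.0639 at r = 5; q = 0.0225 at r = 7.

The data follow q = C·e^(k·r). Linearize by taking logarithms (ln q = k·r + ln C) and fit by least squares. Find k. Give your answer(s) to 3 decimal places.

Let Y = ln q. Fitting Y = k·r + ln C by least squares:
Sums: Σr = 16.0000, Σ(r)² = 84.0000, Σln q = -8.1883, Σr·ln q = -44.9036.
Normal system: [[84.0000, 16.0000]; [16.0000, 4]]·[k, ln C]ᵀ = [-44.9036, -8.1883]ᵀ.
Δ = 84.0000·4 − (16.0000)² = 80.0000; k = (-44.9036·4 − 16.0000·-8.1883)/80.0000 = -0.60752, ln C = (84.0000·-8.1883 − 16.0000·-44.9036)/80.0000 = 0.38298.

k = -0.608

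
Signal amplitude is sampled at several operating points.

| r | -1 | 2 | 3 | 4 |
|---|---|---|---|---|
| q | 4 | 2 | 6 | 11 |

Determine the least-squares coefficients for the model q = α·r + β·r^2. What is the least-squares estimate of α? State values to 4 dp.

α = -1.7402

From the data, Σr·r = 30, Σr·r^2 = 98, Σr^2·r^2 = 354.
Moment sums: Σr·q = 62, Σr^2·q = 242.
So AᵀA·[α, β]ᵀ = Aᵀq: [[30, 98]; [98, 354]]·[α, β]ᵀ = [62, 242]ᵀ.
Determinant 30·354 − 98² = 1016.
α = (62·354 − 98·242)/1016 = -221/127; β = (30·242 − 98·62)/1016 = 148/127.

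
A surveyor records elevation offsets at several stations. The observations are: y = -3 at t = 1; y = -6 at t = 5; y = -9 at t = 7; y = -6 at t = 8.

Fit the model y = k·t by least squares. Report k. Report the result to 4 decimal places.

Compute the Gram sums: Σt·t = 139.
Right-hand side: Σt·y = -144.
Hence k = -144 / 139 ≈ -1.03597.

k = -1.0360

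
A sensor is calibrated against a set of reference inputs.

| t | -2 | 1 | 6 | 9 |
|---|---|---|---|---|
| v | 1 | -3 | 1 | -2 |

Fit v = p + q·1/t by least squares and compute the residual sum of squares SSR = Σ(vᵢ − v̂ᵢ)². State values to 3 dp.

XᵀX·[p, q]ᵀ = Xᵀv reads: 4·p + (7/9)·q = -3;  (7/9)·p + (209/162)·q = -32/9.
(Σ1 = 4, Σ1/t = 7/9, Σ1/t·1/t = 209/162, Σv = -3, Σ1/t·v = -32/9.)
Eliminating q: (209/162)·(row 1) − (7/9)·(row 2) gives (41/9)·p = (209/162)·(-3) − (7/9)·(-32/9) = -179/162, so p = -179/738.
Then q = ((-32/9) − (7/9)·(-179/738))/(209/162) = -107/41.
Residuals: -23/369, -109/738, 619/369, -361/246; SSR = 3685/738.

SSR = 4.993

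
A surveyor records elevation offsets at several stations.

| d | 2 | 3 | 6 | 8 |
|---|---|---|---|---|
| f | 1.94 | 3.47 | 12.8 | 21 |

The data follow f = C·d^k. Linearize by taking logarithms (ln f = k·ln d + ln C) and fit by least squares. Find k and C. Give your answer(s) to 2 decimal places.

With ln fᵢ as the transformed response and ln dᵢ as the regressor:
AᵀA = [[9.2219, 5.6630]; [5.6630, 4]], rhs = [12.7251, 7.5008]ᵀ  (here Σln d = 5.6630, Σ(ln d)² = 9.2219, Σln f = 7.5008, Σln d·ln f = 12.7251).
Solving (det = 4.8184): k = 1.74820, ln C = -0.59980, so C = exp(-0.59980) = 0.54892.

k = 1.75, C = 0.55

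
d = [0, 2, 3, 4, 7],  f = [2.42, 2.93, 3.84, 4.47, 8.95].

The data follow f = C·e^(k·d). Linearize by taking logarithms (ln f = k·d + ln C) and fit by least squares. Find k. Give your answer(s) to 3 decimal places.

Let Y = ln f. Fitting Y = k·d + ln C by least squares:
Over the data: Σd = 16.0000, Σ(d)² = 78.0000, Σln f = 6.9933, Σd·ln f = 27.5176.
Normal system: [[78.0000, 16.0000]; [16.0000, 5]]·[k, ln C]ᵀ = [27.5176, 6.9933]ᵀ.
Slope k = (n·Σd·ln f − Σd·Σln f)/(n·Σ(d)² − (Σd)²) = (5·27.5176 − 16.0000·6.9933)/134.0000 = 0.19176; ln C = (Σln f − k·Σd)/n = 0.78504.

k = 0.192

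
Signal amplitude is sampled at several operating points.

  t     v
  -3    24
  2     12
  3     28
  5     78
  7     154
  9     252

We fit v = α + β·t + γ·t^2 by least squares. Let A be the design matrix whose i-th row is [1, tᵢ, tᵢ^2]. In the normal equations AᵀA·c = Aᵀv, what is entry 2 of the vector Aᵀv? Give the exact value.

3772

Entry 2 ↔ basis t, so (Aᵀv)_{2} = Σᵢ (t)·vᵢ = (-3)·(24) + (2)·(12) + (3)·(28) + (5)·(78) + (7)·(154) + (9)·(252) = 3772.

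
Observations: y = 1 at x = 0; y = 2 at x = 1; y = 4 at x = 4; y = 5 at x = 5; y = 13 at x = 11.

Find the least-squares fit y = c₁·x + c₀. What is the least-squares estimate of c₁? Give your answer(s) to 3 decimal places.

c₁ = 1.083

Normal-equation sums: Σx·x = 163, Σx = 21, Σ1 = 5.
For Mᵀy: Σx·y = 186, Σy = 25.
So MᵀM·[c₁, c₀]ᵀ = Mᵀy: [[163, 21]; [21, 5]]·[c₁, c₀]ᵀ = [186, 25]ᵀ.
det = 163·5 − 21² = 374.
c₁ = (186·5 − 21·25)/374 = 405/374; c₀ = (163·25 − 21·186)/374 = 169/374.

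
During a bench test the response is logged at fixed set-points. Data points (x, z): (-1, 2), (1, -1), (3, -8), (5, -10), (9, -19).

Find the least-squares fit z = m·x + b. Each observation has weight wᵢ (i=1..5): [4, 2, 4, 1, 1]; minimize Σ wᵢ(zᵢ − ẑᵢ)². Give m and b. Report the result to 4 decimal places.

Normal-equation sums: Σwᵢ·x·x = 148, Σwᵢ·x = 24, Σwᵢ·1 = 12.
Moment sums: Σwᵢ·x·z = -327, Σwᵢ·z = -55.
Normal equations: [[148, 24]; [24, 12]]·[m, b]ᵀ = [-327, -55]ᵀ.
Determinant 148·12 − 24² = 1200.
m = ((-327)·12 − 24·(-55))/1200 = -217/100; b = (148·(-55) − 24·(-327))/1200 = -73/300.

m = -2.1700, b = -0.2433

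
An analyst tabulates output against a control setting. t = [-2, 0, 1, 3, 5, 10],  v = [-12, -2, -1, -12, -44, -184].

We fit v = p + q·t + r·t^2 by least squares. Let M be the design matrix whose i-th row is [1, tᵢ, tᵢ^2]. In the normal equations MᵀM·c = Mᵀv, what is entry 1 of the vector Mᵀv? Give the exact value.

-255

Entry 1 ↔ basis 1, so (Mᵀv)_{1} = Σᵢ vᵢ = (1)·(-12) + (1)·(-2) + (1)·(-1) + (1)·(-12) + (1)·(-44) + (1)·(-184) = -255.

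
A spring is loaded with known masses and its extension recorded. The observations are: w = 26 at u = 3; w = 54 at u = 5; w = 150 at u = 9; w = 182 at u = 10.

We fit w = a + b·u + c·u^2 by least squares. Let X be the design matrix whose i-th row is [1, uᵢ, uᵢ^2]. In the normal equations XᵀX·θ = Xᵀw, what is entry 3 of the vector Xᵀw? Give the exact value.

31934

Entry 3 ↔ basis u^2, so (Xᵀw)_{3} = Σᵢ (u^2)·wᵢ = (9)·(26) + (25)·(54) + (81)·(150) + (100)·(182) = 31934.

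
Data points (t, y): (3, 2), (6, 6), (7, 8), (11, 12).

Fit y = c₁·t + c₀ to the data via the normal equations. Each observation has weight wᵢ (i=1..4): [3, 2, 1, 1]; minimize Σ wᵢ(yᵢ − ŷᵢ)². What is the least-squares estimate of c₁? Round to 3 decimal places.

From the data, Σwᵢ·t·t = 269, Σwᵢ·t = 39, Σwᵢ·1 = 7.
And Σwᵢ·t·y = 278, Σwᵢ·y = 38.
Normal equations: [[269, 39]; [39, 7]]·[c₁, c₀]ᵀ = [278, 38]ᵀ.
det = 269·7 − 39² = 362.
c₁ = (278·7 − 39·38)/362 = 232/181; c₀ = (269·38 − 39·278)/362 = -310/181.

c₁ = 1.282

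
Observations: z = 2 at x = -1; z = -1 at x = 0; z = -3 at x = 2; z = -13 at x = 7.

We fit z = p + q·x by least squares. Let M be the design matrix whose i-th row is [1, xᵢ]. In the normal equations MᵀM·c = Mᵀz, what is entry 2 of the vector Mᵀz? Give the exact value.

-99

Entry 2 ↔ basis x, so (Mᵀz)_{2} = Σᵢ (x)·zᵢ = (-1)·(2) + (0)·(-1) + (2)·(-3) + (7)·(-13) = -99.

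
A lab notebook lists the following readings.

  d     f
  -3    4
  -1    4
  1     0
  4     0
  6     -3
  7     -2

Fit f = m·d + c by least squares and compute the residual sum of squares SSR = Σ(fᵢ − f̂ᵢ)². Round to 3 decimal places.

SSR = 5.370

Compute the Gram sums: Σd·d = 112, Σd = 14, Σ1 = 6.
For Xᵀf: Σd·f = -48, Σf = 3.
XᵀX·[m, c]ᵀ = Xᵀf becomes [[112, 14]; [14, 6]]·[m, c]ᵀ = [-48, 3]ᵀ.
Eliminating c: 6·(row 1) − 14·(row 2) gives 476·m = 6·(-48) − 14·3 = -330, so m = -165/238.
Then c = (3 − 14·(-165/238))/6 = 36/17.
Residuals: -47/238, 283/238, -339/238, 78/119, -114/119, 25/34; SSR = 639/119.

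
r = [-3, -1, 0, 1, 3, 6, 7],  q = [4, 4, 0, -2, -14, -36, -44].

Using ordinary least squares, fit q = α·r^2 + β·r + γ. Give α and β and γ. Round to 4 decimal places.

α = -0.5046, β = -2.9296, γ = 0.4390

Forming XᵀX = [[3861, 559, 105]; [559, 105, 13]; [105, 13, 7]] and Xᵀq = [-3540, -584, -88]ᵀ gives XᵀX·[α, β, γ]ᵀ = Xᵀq.
Solving the 3×3 system (Gaussian elimination) gives α = -46226/91601, β = -268356/91601, γ = 40210/91601.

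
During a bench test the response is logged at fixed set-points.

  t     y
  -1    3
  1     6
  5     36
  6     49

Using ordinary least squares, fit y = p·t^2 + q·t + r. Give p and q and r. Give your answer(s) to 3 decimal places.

Forming XᵀX = [[1923, 341, 63]; [341, 63, 11]; [63, 11, 4]] and Xᵀy = [2673, 477, 94]ᵀ gives XᵀX·[p, q, r]ᵀ = Xᵀy.
Row-reducing yields p = 2401/2342, q = 3327/2342, r = 4036/1171.

p = 1.025, q = 1.421, r = 3.447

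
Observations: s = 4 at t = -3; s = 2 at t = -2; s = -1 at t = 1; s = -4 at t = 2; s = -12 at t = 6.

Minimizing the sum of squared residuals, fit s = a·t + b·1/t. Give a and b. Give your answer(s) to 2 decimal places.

The normal equations are: 54·a + 5·b = -97;  5·a + (59/36)·b = -22/3.
(Σt·t = 54, Σt·1/t = 5, Σ1/t·1/t = 59/36, Σt·s = -97, Σ1/t·s = -22/3.)
Δ = 54·(59/36) − 5² = 127/2.
a = ((-97)·(59/36) − 5·(-22/3))/(127/2) = -4403/2286; b = (54·(-22/3) − 5·(-97))/(127/2) = 178/127.

a = -1.93, b = 1.40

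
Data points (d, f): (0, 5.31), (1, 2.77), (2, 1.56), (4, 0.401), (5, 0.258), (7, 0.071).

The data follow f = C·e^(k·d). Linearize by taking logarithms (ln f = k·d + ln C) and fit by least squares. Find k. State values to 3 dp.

Linearized form: ln f = k·d + ln C. From the 6 transformed points,
Σd = 19.0000, Σ(d)² = 95.0000, Σln f = -1.7805, Σd·ln f = -27.0365.
Equations: 95.0000·k + 19.0000·ln C = -27.0365;  19.0000·k + 6·ln C = -1.7805.
Solving (det = 209.0000): k = -0.61430, ln C = 1.64852.

k = -0.614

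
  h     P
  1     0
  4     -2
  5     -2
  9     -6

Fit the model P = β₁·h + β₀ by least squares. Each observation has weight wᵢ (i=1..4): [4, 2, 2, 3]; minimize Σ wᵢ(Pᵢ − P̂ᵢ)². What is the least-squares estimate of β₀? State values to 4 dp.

β₀ = 0.9425

Forming AᵀWA = [[329, 49]; [49, 11]] and AᵀWP = [-198, -26]ᵀ gives AᵀWA·[β₁, β₀]ᵀ = AᵀWP.
Eliminating β₀: 11·(row 1) − 49·(row 2) gives 1218·β₁ = 11·(-198) − 49·(-26) = -904, so β₁ = -452/609.
Then β₀ = ((-26) − 49·(-452/609))/11 = 82/87.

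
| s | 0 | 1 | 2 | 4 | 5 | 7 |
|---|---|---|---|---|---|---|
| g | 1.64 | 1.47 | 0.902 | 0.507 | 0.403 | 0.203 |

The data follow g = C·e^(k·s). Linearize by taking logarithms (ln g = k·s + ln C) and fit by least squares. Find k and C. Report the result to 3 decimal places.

k = -0.305, C = 1.759

Taking logs, ln g = k·s + ln C, so regress ln g on s.
Σs = 19.0000, Σ(s)² = 95.0000, Σln g = -2.4058, Σs·ln g = -18.2439.
Normal system: [[95.0000, 19.0000]; [19.0000, 6]]·[k, ln C]ᵀ = [-18.2439, -2.4058]ᵀ.
Δ = 95.0000·6 − (19.0000)² = 209.0000; k = (-18.2439·6 − 19.0000·-2.4058)/209.0000 = -0.30504, ln C = (95.0000·-2.4058 − 19.0000·-18.2439)/209.0000 = 0.56500, so C = exp(0.56500) = 1.75944.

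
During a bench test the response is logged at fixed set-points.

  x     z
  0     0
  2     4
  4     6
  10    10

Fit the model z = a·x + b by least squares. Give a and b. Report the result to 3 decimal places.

Setting ∂/∂a … = 0 gives: 120·a + 16·b = 132;  16·a + 4·b = 20.
Determinant 120·4 − 16² = 224.
a = (132·4 − 16·20)/224 = 13/14; b = (120·20 − 16·132)/224 = 9/7.

a = 0.929, b = 1.286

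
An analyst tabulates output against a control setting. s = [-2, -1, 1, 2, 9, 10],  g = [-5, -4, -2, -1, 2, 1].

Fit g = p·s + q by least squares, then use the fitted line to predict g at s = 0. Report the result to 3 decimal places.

ĝ = -3.110

The normal system XᵀX·[p, q]ᵀ = Xᵀg is [[191, 19]; [19, 6]]·[p, q]ᵀ = [38, -9]ᵀ.
Eliminating q: 6·(row 1) − 19·(row 2) gives 785·p = 6·38 − 19·(-9) = 399, so p = 399/785.
Then q = ((-9) − 19·(399/785))/6 = -2441/785.
At s = 0: ĝ = (399/785)·(0) + (-2441/785)·(1) = -2441/785.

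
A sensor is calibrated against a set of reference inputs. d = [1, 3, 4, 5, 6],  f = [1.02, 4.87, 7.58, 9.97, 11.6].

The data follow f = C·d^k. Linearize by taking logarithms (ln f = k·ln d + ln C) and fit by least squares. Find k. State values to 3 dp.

With ln fᵢ as the transformed response and ln dᵢ as the regressor:
Σln d = 5.8861, Σ(ln d)² = 8.9295, Σln f = 8.3790, Σln d·ln f = 12.6398.
Equations: 8.9295·k + 5.8861·ln C = 12.6398;  5.8861·k + 5·ln C = 8.3790.
Solving (det = 10.0010): k = 1.38779, ln C = 0.04206.

k = 1.388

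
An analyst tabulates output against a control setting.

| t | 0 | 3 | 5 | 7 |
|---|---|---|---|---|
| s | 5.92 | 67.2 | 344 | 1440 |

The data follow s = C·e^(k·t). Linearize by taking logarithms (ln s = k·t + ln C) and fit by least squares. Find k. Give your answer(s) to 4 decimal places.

Taking logs, ln s = k·t + ln C, so regress ln s on t.
Σt = 15.0000, Σ(t)² = 83.0000, Σln s = 19.0990, Σt·ln s = 92.7330.
Equations: 83.0000·k + 15.0000·ln C = 92.7330;  15.0000·k + 4·ln C = 19.0990.
Solving (det = 107.0000): k = 0.78922, ln C = 1.81520.

k = 0.7892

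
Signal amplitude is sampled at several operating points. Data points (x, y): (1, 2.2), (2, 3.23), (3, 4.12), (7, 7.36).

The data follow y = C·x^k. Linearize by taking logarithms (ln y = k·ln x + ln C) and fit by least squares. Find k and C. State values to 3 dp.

With ln yᵢ as the transformed response and ln xᵢ as the regressor:
Sums: Σln x = 3.7377, Σ(ln x)² = 5.4740, Σln y = 5.3729, Σln x·ln y = 6.2523.
Normal system: [[5.4740, 3.7377]; [3.7377, 4]]·[k, ln C]ᵀ = [6.2523, 5.3729]ᵀ.
Solving (det = 7.9257): k = 0.62170, ln C = 0.76229, so C = exp(0.76229) = 2.14318.

k = 0.622, C = 2.143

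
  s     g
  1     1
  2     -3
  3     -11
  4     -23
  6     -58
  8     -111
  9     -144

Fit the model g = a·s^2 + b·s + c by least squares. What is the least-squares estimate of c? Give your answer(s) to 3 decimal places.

Sums needed: Σs^2·s^2 = 12307, Σs^2·s = 1557, Σs^2 = 211, Σs·s = 211, Σs = 33, Σ1 = 7.
For Mᵀg: Σs^2·g = -21334, Σs·g = -2662, Σg = -349.
Inverting the 3×3 Gram matrix, [a, b, c]ᵀ = [-16175/7852, 20057/7852, 382/1963]ᵀ.

c = 0.195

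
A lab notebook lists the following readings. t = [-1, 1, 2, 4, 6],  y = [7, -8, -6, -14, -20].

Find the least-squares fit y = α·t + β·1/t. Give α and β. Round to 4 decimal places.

α = -3.1689, β = -3.8410

From the data, Σt·t = 58, Σt·1/t = 5, Σ1/t·1/t = 337/144.
Right-hand side: Σt·y = -203, Σ1/t·y = -149/6.
Δ = 58·(337/144) − 5² = 7973/72.
α = ((-203)·(337/144) − 5·(-149/6))/(7973/72) = -50531/15946; β = (58·(-149/6) − 5·(-203))/(7973/72) = -30624/7973.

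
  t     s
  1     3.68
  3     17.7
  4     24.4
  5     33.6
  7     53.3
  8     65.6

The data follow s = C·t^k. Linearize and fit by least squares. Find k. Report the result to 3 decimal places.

k = 1.374

Let Y = ln s. Fitting Y = k·ln t + ln C by least squares:
AᵀA = [[13.8297, 8.1197]; [8.1197, 6]], rhs = [29.6783, 19.0451]ᵀ  (here Σln t = 8.1197, Σ(ln t)² = 13.8297, Σln s = 19.0451, Σln t·ln s = 29.6783).
Solving (det = 17.0487): k = 1.37426, ln C = 1.31442.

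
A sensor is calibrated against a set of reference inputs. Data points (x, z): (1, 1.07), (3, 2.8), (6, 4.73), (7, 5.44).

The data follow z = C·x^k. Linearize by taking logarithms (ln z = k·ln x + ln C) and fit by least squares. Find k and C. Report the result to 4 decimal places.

Taking logs, ln z = k·ln x + ln C, so regress ln z on ln x.
Σln x = 4.8363, Σ(ln x)² = 8.2039, Σln z = 4.3450, Σln x·ln z = 7.2114.
Equations: 8.2039·k + 4.8363·ln C = 7.2114;  4.8363·k + 4·ln C = 4.3450.
Δ = 8.2039·4 − (4.8363)² = 9.4260; k = (7.2114·4 − 4.8363·4.3450)/9.4260 = 0.83087, ln C = (8.2039·4.3450 − 4.8363·7.2114)/9.4260 = 0.08166, so C = exp(0.08166) = 1.08509.

k = 0.8309, C = 1.0851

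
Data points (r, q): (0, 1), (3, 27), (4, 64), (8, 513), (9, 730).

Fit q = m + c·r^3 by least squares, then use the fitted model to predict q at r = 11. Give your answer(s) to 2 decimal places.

q̂ = 1332.66

The normal system MᵀM·[m, c]ᵀ = Mᵀq is [[5, 1332]; [1332, 798410]]·[m, c]ᵀ = [1335, 799651]ᵀ.
Eliminating c: 798410·(row 1) − 1332·(row 2) gives 2217826·m = 798410·1335 − 1332·799651 = 742218, so m = 371109/1108913.
Then c = (799651 − 1332·(371109/1108913))/798410 = 2220035/2217826.
At r = 11: q̂ = (371109/1108913)·(1) + (2220035/2217826)·(1331) = 2955608803/2217826.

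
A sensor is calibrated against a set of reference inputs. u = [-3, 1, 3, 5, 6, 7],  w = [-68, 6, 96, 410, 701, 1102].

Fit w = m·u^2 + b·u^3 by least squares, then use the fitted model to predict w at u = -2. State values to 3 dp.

ŵ = -18.262

The normal equations are: 4485·m + 27709·b = 89742;  27709·m + 181389·b = 585086.
Determinant 4485·181389 − 27709² = 45740984.
m = (89742·181389 − 27709·585086)/45740984 = 8257958/5717623; b = (4485·585086 − 27709·89742)/45740984 = 17181204/5717623.
At u = -2: ŵ = (8257958/5717623)·(4) + (17181204/5717623)·(-8) = -104417800/5717623.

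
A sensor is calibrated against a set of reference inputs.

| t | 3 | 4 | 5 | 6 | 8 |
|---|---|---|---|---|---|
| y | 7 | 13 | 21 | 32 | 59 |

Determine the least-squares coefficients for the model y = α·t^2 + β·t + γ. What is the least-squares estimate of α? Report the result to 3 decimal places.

α = 1.084

The normal equations are: 6354·α + 944·β + 150·γ = 5724;  944·α + 150·β + 26·γ = 842;  150·α + 26·β + 5·γ = 132.
(Σt^2·t^2 = 6354, Σt^2·t = 944, Σt^2 = 150, Σt·t = 150, Σt = 26, Σ1 = 5, Σt^2·y = 5724, Σt·y = 842, Σy = 132.)
Solving the 3×3 system (Gaussian elimination) gives α = 736/679, β = -1017/679, γ = 162/97.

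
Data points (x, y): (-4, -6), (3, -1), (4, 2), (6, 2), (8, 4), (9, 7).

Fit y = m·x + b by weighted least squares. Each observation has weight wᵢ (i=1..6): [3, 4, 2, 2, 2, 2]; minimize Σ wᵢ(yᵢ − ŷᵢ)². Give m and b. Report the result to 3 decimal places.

Forming AᵀWA = [[478, 54]; [54, 15]] and AᵀWy = [290, 8]ᵀ gives AᵀWA·[m, b]ᵀ = AᵀWy.
det = 478·15 − 54² = 4254.
m = (290·15 − 54·8)/4254 = 653/709; b = (478·8 − 54·290)/4254 = -5918/2127.

m = 0.921, b = -2.782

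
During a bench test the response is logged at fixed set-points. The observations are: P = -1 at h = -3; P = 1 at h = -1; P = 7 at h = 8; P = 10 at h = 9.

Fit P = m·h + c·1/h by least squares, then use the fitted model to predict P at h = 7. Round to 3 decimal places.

P̂ = 6.775

Setting ∂/∂m … = 0 gives: 155·m + 4·c = 148;  4·m + (5905/5184)·c = 95/72.
Eliminating c: (5905/5184)·(row 1) − 4·(row 2) gives (832331/5184)·m = (5905/5184)·148 − 4·(95/72) = 211645/1296, so m = 846580/832331.
Then c = ((95/72) − 4·(846580/832331))/(5905/5184) = -2008728/832331.
At h = 7: P̂ = (846580/832331)·(7) + (-2008728/832331)·(1/7) = 39473692/5826317.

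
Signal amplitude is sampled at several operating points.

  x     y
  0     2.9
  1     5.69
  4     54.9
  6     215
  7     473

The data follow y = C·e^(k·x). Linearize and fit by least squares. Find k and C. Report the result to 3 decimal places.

Linearized form: ln y = k·x + ln C. From the 5 transformed points,
Sums: Σx = 18.0000, Σ(x)² = 102.0000, Σln y = 18.3387, Σx·ln y = 93.0983.
Normal system: [[102.0000, 18.0000]; [18.0000, 5]]·[k, ln C]ᵀ = [93.0983, 18.3387]ᵀ.
Slope k = (n·Σx·ln y − Σx·Σln y)/(n·Σ(x)² − (Σx)²) = (5·93.0983 − 18.0000·18.3387)/186.0000 = 0.72793; ln C = (Σln y − k·Σx)/n = 1.04718, so C = exp(1.04718) = 2.84960.

k = 0.728, C = 2.850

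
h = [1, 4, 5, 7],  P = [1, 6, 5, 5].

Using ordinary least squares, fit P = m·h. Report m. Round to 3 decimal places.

m = 0.934

Forming XᵀX = [[91]] and XᵀP = [85]ᵀ gives XᵀX·[m]ᵀ = XᵀP.
Hence m = 85 / 91 ≈ 0.934066.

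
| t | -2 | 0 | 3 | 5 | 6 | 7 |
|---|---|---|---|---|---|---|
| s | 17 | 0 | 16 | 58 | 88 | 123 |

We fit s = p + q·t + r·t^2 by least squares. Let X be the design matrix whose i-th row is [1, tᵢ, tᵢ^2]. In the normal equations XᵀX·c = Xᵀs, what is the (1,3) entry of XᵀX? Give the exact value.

Row 1 ↔ basis 1, column 3 ↔ basis t^2, so (XᵀX)_{1,3} = Σᵢ t^2 = (1)·(4) + (1)·(0) + (1)·(9) + (1)·(25) + (1)·(36) + (1)·(49) = 123.

123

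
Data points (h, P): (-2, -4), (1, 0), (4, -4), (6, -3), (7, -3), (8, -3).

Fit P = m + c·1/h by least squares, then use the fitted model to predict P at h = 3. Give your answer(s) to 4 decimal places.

XᵀX·[m, c]ᵀ = XᵀP reads: 6·m + (199/168)·c = -17;  (199/168)·m + (38845/28224)·c = -17/56.
Eliminating c: (38845/28224)·(row 1) − (199/168)·(row 2) gives (193469/28224)·m = (38845/28224)·(-17) − (199/168)·(-17/56) = -11611/504, so m = -650216/193469.
Then c = ((-17/56) − (199/168)·(-650216/193469))/(38845/28224) = 516936/193469.
At h = 3: P̂ = (-650216/193469)·(1) + (516936/193469)·(1/3) = -477904/193469.

P̂ = -2.4702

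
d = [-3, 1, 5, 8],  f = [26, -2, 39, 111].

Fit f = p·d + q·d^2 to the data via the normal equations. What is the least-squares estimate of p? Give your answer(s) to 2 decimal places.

p = -2.55

Normal-equation sums: Σd·d = 99, Σd·d^2 = 611, Σd^2·d^2 = 4803.
For Xᵀf: Σd·f = 1003, Σd^2·f = 8311.
Δ = 99·4803 − 611² = 102176.
p = (1003·4803 − 611·8311)/102176 = -65153/25544; q = (99·8311 − 611·1003)/102176 = 52489/25544.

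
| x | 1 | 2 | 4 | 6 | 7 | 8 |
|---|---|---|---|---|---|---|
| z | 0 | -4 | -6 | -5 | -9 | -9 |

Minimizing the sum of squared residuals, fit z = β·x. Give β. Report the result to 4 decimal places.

With design matrix A, AᵀA = [[170]] and Aᵀz = [-197]ᵀ.
Hence β = -197 / 170 ≈ -1.15882.

β = -1.1588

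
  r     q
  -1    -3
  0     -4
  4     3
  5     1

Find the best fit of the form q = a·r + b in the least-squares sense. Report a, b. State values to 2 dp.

a = 1.00, b = -2.75

From the data, Σr·r = 42, Σr = 8, Σ1 = 4.
And Σr·q = 20, Σq = -3.
Normal equations: [[42, 8]; [8, 4]]·[a, b]ᵀ = [20, -3]ᵀ.
Δ = 42·4 − 8² = 104.
a = (20·4 − 8·(-3))/104 = 1; b = (42·(-3) − 8·20)/104 = -11/4.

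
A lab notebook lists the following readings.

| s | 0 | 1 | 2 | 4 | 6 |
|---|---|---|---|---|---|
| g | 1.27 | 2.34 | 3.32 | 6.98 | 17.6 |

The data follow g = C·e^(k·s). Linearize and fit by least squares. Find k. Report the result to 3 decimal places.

Linearized form: ln g = k·s + ln C. From the 5 transformed points,
Σs = 13.0000, Σ(s)² = 57.0000, Σln g = 7.1001, Σs·ln g = 28.2297.
Equations: 57.0000·k + 13.0000·ln C = 28.2297;  13.0000·k + 5·ln C = 7.1001.
Δ = 57.0000·5 − (13.0000)² = 116.0000; k = (28.2297·5 − 13.0000·7.1001)/116.0000 = 0.42110, ln C = (57.0000·7.1001 − 13.0000·28.2297)/116.0000 = 0.32516.

k = 0.421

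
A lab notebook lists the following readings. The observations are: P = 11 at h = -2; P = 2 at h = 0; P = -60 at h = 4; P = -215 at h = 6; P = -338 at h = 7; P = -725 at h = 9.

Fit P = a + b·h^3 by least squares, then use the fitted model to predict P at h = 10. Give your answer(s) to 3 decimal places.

Forming AᵀA = [[6, 1344]; [1344, 699906]] and AᵀP = [-1325, -694827]ᵀ gives AᵀA·[a, b]ᵀ = AᵀP.
Eliminating b: 699906·(row 1) − 1344·(row 2) gives 2393100·a = 699906·(-1325) − 1344·(-694827) = 6472038, so a = 1078673/398850.
Then b = ((-694827) − 1344·(1078673/398850))/699906 = -398027/398850.
At h = 10: P̂ = (1078673/398850)·(1) + (-398027/398850)·(1000) = -132316109/132950.

P̂ = -995.232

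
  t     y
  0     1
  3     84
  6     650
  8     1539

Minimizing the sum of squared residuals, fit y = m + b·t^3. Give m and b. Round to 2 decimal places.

With design matrix M, MᵀM = [[4, 755]; [755, 309529]] and Mᵀy = [2274, 930636]ᵀ.
Δ = 4·309529 − 755² = 668091.
m = (2274·309529 − 755·930636)/668091 = 412922/222697; b = (4·930636 − 755·2274)/668091 = 668558/222697.

m = 1.85, b = 3.00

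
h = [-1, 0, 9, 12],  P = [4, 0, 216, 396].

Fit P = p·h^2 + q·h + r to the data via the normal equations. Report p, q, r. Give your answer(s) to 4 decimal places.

p = 2.9734, q = -2.6247, r = -0.8729

From the data, Σh^2·h^2 = 27298, Σh^2·h = 2456, Σh^2 = 226, Σh·h = 226, Σh = 20, Σ1 = 4.
Moment sums: Σh^2·P = 74524, Σh·P = 6692, ΣP = 616.
Inverting the 3×3 Gram matrix, [p, q, r]ᵀ = [11956/4021, -10554/4021, -3510/4021]ᵀ.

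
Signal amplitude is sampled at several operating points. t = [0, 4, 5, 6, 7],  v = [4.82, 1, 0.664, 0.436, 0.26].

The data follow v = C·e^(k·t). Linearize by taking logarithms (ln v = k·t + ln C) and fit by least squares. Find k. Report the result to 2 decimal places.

k = -0.41

Let Y = ln v. Fitting Y = k·t + ln C by least squares:
Σt = 22.0000, Σ(t)² = 126.0000, Σln v = -1.0139, Σt·ln v = -16.4576.
Normal system: [[126.0000, 22.0000]; [22.0000, 5]]·[k, ln C]ᵀ = [-16.4576, -1.0139]ᵀ.
Slope k = (n·Σt·ln v − Σt·Σln v)/(n·Σ(t)² − (Σt)²) = (5·-16.4576 − 22.0000·-1.0139)/146.0000 = -0.41084; ln C = (Σln v − k·Σt)/n = 1.60491.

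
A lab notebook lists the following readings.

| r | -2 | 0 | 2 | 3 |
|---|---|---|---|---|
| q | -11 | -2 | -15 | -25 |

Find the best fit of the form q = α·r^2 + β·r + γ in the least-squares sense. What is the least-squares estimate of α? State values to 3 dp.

α = -2.296

Forming MᵀM = [[113, 27, 17]; [27, 17, 3]; [17, 3, 4]] and Mᵀq = [-329, -83, -53]ᵀ gives MᵀM·[α, β, γ]ᵀ = Mᵀq.
Inverting the 3×3 Gram matrix, [α, β, γ]ᵀ = [-457/199, -142/199, -588/199]ᵀ.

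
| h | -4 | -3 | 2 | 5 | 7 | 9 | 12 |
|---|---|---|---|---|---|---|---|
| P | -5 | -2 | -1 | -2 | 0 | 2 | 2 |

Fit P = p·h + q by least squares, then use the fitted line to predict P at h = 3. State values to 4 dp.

P̂ = -1.2275

AᵀA·[p, q]ᵀ = AᵀP reads: 328·p + 28·q = 56;  28·p + 7·q = -6.
det = 328·7 − 28² = 1512.
p = (56·7 − 28·(-6))/1512 = 10/27; q = (328·(-6) − 28·56)/1512 = -442/189.
At h = 3: P̂ = (10/27)·(3) + (-442/189)·(1) = -232/189.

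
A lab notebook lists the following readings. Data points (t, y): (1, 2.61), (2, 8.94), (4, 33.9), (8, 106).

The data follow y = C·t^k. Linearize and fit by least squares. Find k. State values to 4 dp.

k = 1.7955

Taking logs, ln y = k·ln t + ln C, so regress ln y on ln t.
Σln t = 4.1589, Σ(ln t)² = 6.7263, Σln y = 11.3367, Σln t·ln y = 16.1002.
Normal system: [[6.7263, 4.1589]; [4.1589, 4]]·[k, ln C]ᵀ = [16.1002, 11.3367]ᵀ.
Solving (det = 9.6091): k = 1.79546, ln C = 0.96741.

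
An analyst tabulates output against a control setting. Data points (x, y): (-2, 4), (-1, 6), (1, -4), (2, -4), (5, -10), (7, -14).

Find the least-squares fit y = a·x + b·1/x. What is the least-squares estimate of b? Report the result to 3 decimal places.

b = -2.613

Forming MᵀM = [[84, 6]; [6, 6273/2450]] and Mᵀy = [-174, -18]ᵀ gives MᵀM·[a, b]ᵀ = Mᵀy.
Δ = 84·(6273/2450) − 6² = 31338/175.
a = ((-174)·(6273/2450) − 6·(-18))/(31338/175) = -45939/24374; b = (84·(-18) − 6·(-174))/(31338/175) = -4550/1741.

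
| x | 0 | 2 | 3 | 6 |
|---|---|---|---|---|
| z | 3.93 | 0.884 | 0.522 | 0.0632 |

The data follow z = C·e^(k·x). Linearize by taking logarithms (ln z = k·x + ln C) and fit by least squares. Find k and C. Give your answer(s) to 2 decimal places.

With ln zᵢ as the transformed response and xᵢ as the regressor:
XᵀX = [[49.0000, 11.0000]; [11.0000, 4]], rhs = [-18.7656, -2.1662]ᵀ  (here Σx = 11.0000, Σ(x)² = 49.0000, Σln z = -2.1662, Σx·ln z = -18.7656).
Solving (det = 75.0000): k = -0.68312, ln C = 1.33703, so C = exp(1.33703) = 3.80773.

k = -0.68, C = 3.81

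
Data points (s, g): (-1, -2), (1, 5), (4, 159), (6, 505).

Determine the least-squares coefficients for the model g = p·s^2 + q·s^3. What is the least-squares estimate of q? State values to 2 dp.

q = 2.05

Setting ∂/∂p … = 0 gives: 1554·p + 8800·q = 20727;  8800·p + 50754·q = 119263.
(Σs^2·s^2 = 1554, Σs^2·s^3 = 8800, Σs^3·s^3 = 50754, Σs^2·g = 20727, Σs^3·g = 119263.)
Eliminating q: 50754·(row 1) − 8800·(row 2) gives 1431716·p = 50754·20727 − 8800·119263 = 2463758, so p = 111989/65078.
Then q = (119263 − 8800·(111989/65078))/50754 = 1468551/715858.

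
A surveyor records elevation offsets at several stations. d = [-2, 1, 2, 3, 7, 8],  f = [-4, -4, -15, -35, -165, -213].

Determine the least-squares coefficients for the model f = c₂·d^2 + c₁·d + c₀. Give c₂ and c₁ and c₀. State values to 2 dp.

The normal system MᵀM·[c₂, c₁, c₀]ᵀ = Mᵀf is [[6611, 883, 131]; [883, 131, 19]; [131, 19, 6]]·[c₂, c₁, c₀]ᵀ = [-22112, -2990, -436]ᵀ.
Inverting the 3×3 Gram matrix, [c₂, c₁, c₀]ᵀ = [-415633/139512, -422623/139512, 11462/5813]ᵀ.

c₂ = -2.98, c₁ = -3.03, c₀ = 1.97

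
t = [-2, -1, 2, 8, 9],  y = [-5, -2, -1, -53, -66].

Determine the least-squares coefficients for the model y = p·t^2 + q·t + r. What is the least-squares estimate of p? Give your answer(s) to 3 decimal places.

With design matrix X, XᵀX = [[10690, 1240, 154]; [1240, 154, 16]; [154, 16, 5]] and Xᵀy = [-8764, -1008, -127]ᵀ.
Solving the 3×3 system (Gaussian elimination) gives p = -61639/66279, q = 60148/66279, r = 7507/22093.

p = -0.930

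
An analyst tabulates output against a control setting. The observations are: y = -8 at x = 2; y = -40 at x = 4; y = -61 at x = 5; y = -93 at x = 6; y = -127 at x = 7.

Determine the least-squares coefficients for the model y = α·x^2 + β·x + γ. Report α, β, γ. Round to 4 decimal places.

α = -2.8085, β = 1.4816, γ = 0.1105

Compute the Gram sums: Σx^2·x^2 = 4594, Σx^2·x = 756, Σx^2 = 130, Σx·x = 130, Σx = 24, Σ1 = 5.
Moment sums: Σx^2·y = -11768, Σx·y = -1928, Σy = -329.
So AᵀA·[α, β, γ]ᵀ = Aᵀy: [[4594, 756, 130]; [756, 130, 24]; [130, 24, 5]]·[α, β, γ]ᵀ = [-11768, -1928, -329]ᵀ.
Row-reducing yields α = -1907/679, β = 1006/679, γ = 75/679.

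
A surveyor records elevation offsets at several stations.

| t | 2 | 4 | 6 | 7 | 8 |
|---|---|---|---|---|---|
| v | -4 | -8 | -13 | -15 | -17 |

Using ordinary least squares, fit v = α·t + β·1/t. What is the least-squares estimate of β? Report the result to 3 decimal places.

XᵀX·[α, β]ᵀ = Xᵀv reads: 169·α + 5·β = -359;  5·α + (10621/28224)·β = -1753/168.
det = 169·(10621/28224) − 5² = 1089349/28224.
α = ((-359)·(10621/28224) − 5·(-1753/168))/(1089349/28224) = -2340419/1089349; β = (169·(-1753/168) − 5·(-359))/(1089349/28224) = 890904/1089349.

β = 0.818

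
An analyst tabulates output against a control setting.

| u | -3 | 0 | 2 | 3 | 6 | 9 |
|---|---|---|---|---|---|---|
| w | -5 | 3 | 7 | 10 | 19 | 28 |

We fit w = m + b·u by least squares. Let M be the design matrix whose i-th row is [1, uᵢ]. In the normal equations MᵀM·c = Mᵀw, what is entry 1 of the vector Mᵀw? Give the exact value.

Entry 1 ↔ basis 1, so (Mᵀw)_{1} = Σᵢ wᵢ = (1)·(-5) + (1)·(3) + (1)·(7) + (1)·(10) + (1)·(19) + (1)·(28) = 62.

62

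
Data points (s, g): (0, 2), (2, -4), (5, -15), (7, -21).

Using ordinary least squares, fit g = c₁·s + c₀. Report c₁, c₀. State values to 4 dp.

c₁ = -3.3448, c₀ = 2.2069

Compute the Gram sums: Σs·s = 78, Σs = 14, Σ1 = 4.
Moment sums: Σs·g = -230, Σg = -38.
So MᵀM·[c₁, c₀]ᵀ = Mᵀg: [[78, 14]; [14, 4]]·[c₁, c₀]ᵀ = [-230, -38]ᵀ.
Eliminating c₀: 4·(row 1) − 14·(row 2) gives 116·c₁ = 4·(-230) − 14·(-38) = -388, so c₁ = -97/29.
Then c₀ = ((-38) − 14·(-97/29))/4 = 64/29.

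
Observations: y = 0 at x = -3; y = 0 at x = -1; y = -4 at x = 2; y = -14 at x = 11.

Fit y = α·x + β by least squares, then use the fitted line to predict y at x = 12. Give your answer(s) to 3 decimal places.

ŷ = -14.824

Entries of AᵀA: Σx·x = 135, Σx = 9, Σ1 = 4.
Moment sums: Σx·y = -162, Σy = -18.
Δ = 135·4 − 9² = 459.
α = ((-162)·4 − 9·(-18))/459 = -18/17; β = (135·(-18) − 9·(-162))/459 = -36/17.
At x = 12: ŷ = (-18/17)·(12) + (-36/17)·(1) = -252/17.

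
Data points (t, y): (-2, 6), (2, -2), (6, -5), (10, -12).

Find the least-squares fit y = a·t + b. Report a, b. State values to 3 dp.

a = -1.425, b = 2.450

Forming MᵀM = [[144, 16]; [16, 4]] and Mᵀy = [-166, -13]ᵀ gives MᵀM·[a, b]ᵀ = Mᵀy.
Eliminating b: 4·(row 1) − 16·(row 2) gives 320·a = 4·(-166) − 16·(-13) = -456, so a = -57/40.
Then b = ((-13) − 16·(-57/40))/4 = 49/20.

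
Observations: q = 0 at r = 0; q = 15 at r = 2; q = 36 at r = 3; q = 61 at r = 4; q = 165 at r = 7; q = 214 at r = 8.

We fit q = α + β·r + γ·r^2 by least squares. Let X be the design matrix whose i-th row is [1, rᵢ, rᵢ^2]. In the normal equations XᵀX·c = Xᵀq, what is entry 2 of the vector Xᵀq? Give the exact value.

Entry 2 ↔ basis r, so (Xᵀq)_{2} = Σᵢ (r)·qᵢ = (0)·(0) + (2)·(15) + (3)·(36) + (4)·(61) + (7)·(165) + (8)·(214) = 3249.

3249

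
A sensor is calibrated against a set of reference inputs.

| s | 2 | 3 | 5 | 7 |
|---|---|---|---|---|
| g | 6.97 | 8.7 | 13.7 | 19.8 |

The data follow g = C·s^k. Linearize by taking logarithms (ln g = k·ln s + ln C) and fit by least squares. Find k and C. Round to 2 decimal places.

k = 0.84, C = 3.70

Taking logs, ln g = k·ln s + ln C, so regress ln g on ln s.
XᵀX = [[8.0643, 5.3471]; [5.3471, 4]], rhs = [13.7449, 9.7080]ᵀ  (here Σln s = 5.3471, Σ(ln s)² = 8.0643, Σln g = 9.7080, Σln s·ln g = 13.7449).
Solving (det = 3.6655): k = 0.83747, ln C = 1.30749, so C = exp(1.30749) = 3.69689.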